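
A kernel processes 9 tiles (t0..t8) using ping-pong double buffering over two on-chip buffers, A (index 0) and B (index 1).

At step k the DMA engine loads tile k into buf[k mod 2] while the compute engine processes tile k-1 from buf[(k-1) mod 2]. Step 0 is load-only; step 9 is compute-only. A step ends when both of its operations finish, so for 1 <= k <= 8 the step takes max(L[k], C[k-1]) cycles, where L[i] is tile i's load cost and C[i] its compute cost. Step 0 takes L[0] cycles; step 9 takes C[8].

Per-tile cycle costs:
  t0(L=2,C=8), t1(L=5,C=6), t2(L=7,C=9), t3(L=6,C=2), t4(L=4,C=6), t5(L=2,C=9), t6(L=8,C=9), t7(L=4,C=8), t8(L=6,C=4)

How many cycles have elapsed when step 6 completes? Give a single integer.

[0] DMA t0→A (2c) ∥ CU idle ⇒ 2c, clock 2
[1] DMA t1→B (5c) ∥ CU A:t0 (8c) ⇒ 8c, clock 10
[2] DMA t2→A (7c) ∥ CU B:t1 (6c) ⇒ 7c, clock 17
[3] DMA t3→B (6c) ∥ CU A:t2 (9c) ⇒ 9c, clock 26
[4] DMA t4→A (4c) ∥ CU B:t3 (2c) ⇒ 4c, clock 30
[5] DMA t5→B (2c) ∥ CU A:t4 (6c) ⇒ 6c, clock 36
[6] DMA t6→A (8c) ∥ CU B:t5 (9c) ⇒ 9c, clock 45
[7] DMA t7→B (4c) ∥ CU A:t6 (9c) ⇒ 9c, clock 54
[8] DMA t8→A (6c) ∥ CU B:t7 (8c) ⇒ 8c, clock 62
[9] DMA idle ∥ CU A:t8 (4c) ⇒ 4c, clock 66

end_cycle[6] = 45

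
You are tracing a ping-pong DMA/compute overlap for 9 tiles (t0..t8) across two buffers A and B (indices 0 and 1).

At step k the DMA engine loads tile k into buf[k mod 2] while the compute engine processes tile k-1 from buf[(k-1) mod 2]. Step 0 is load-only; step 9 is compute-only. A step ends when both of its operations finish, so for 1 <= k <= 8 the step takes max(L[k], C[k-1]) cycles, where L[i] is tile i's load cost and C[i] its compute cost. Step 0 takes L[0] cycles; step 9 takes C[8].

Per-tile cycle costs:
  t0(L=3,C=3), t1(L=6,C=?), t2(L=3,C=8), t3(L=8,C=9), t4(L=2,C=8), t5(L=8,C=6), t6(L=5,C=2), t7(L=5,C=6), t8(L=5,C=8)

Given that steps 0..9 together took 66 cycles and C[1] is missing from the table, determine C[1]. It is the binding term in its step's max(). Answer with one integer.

C[1] = 7

step 0: dur = L[0]=3 = 3
step 1: dur = max(L[1]=6, C[0]=3) = 6
step 2: dur = max(L[2]=3, C[1]=?) = C[1]  (unknown; binding)
step 3: dur = max(L[3]=8, C[2]=8) = 8
step 4: dur = max(L[4]=2, C[3]=9) = 9
step 5: dur = max(L[5]=8, C[4]=8) = 8
step 6: dur = max(L[6]=5, C[5]=6) = 6
step 7: dur = max(L[7]=5, C[6]=2) = 5
step 8: dur = max(L[8]=5, C[7]=6) = 6
step 9: dur = C[8]=8 = 8
sum of known step durations = 59
dur[2] = total - known = 66 - 59 = 7
C[1] is the binding max in step 2, so C[1] = dur[2] = 7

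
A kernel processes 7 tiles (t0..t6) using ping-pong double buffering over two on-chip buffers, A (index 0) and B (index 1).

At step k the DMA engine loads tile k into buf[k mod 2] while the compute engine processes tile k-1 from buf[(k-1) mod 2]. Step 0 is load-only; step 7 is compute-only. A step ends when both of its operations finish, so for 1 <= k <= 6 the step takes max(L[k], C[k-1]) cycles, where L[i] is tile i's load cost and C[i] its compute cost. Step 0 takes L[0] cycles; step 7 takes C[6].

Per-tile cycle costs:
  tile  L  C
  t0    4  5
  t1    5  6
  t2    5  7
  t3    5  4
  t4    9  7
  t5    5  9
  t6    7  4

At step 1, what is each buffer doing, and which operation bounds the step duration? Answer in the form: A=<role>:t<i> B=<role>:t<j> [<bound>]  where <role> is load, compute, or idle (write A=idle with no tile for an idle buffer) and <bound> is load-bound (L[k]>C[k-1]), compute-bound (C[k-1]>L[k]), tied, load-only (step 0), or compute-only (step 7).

step 1: A=compute:t0 B=load:t1 [tied]

  0. 4=4c; end=4; A:t0 B:-
  1. max(5,5)=5c; end=9; A:t0 B:t1
  2. max(5,6)=6c; end=15; A:t2 B:t1
  3. max(5,7)=7c; end=22; A:t2 B:t3
  4. max(9,4)=9c; end=31; A:t4 B:t3
  5. max(5,7)=7c; end=38; A:t4 B:t5
  6. max(7,9)=9c; end=47; A:t6 B:t5
  7. 4=4c; end=51; A:t6 B:t5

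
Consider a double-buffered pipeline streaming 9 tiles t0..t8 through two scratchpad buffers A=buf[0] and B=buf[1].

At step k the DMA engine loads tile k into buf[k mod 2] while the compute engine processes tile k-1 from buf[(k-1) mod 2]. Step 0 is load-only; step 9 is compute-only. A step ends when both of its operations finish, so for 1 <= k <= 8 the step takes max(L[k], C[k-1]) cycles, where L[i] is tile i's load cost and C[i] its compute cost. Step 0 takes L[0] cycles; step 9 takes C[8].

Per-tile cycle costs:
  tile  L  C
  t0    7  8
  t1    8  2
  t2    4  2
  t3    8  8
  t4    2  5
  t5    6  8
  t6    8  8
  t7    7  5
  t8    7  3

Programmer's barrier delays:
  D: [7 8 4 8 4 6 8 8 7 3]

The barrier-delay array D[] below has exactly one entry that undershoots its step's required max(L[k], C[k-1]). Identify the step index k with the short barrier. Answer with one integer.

hazard at step 4

k=0 barrier L[0]=7→7c, D[0]=7 ok
k=1 barrier max(L[1]=8,C[0]=8)→8c, D[1]=8 ok
k=2 barrier max(L[2]=4,C[1]=2)→4c, D[2]=4 ok
k=3 barrier max(L[3]=8,C[2]=2)→8c, D[3]=8 ok
k=4 barrier max(L[4]=2,C[3]=8)→8c, D[4]=4 SHORT
k=5 barrier max(L[5]=6,C[4]=5)→6c, D[5]=6 ok
k=6 barrier max(L[6]=8,C[5]=8)→8c, D[6]=8 ok
k=7 barrier max(L[7]=7,C[6]=8)→8c, D[7]=8 ok
k=8 barrier max(L[8]=7,C[7]=5)→7c, D[8]=7 ok
k=9 barrier C[8]=3→3c, D[9]=3 ok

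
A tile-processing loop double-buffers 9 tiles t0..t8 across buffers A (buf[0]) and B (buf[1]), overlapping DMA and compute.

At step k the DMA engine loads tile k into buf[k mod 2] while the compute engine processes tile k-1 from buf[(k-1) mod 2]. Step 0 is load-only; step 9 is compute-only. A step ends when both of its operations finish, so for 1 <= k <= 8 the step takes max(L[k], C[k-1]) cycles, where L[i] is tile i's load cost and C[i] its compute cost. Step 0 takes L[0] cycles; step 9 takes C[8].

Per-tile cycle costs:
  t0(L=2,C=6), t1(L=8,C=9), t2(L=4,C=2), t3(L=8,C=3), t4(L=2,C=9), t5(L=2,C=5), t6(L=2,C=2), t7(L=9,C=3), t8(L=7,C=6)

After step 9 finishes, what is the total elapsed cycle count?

  0. 2=2c; end=2; A:t0 B:-
  1. max(8,6)=8c; end=10; A:t0 B:t1
  2. max(4,9)=9c; end=19; A:t2 B:t1
  3. max(8,2)=8c; end=27; A:t2 B:t3
  4. max(2,3)=3c; end=30; A:t4 B:t3
  5. max(2,9)=9c; end=39; A:t4 B:t5
  6. max(2,5)=5c; end=44; A:t6 B:t5
  7. max(9,2)=9c; end=53; A:t6 B:t7
  8. max(7,3)=7c; end=60; A:t8 B:t7
  9. 6=6c; end=66; A:t8 B:t7

end_cycle[9] = 66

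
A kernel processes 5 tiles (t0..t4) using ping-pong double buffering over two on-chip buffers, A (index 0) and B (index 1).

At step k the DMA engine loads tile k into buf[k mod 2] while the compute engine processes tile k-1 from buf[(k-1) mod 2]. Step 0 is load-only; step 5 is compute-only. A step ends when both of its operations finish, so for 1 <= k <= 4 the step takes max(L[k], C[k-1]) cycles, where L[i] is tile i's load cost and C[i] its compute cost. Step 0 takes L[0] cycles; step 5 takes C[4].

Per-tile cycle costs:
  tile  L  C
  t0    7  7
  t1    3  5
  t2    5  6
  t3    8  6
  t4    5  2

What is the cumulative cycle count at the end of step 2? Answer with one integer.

step 0: L[0]=7 → dur=7, Σ=7 | A=load:t0 B=idle [load-only]
step 1: L[1]=3 C[0]=7 → dur=7, Σ=14 | A=compute:t0 B=load:t1 [compute-bound]
step 2: L[2]=5 C[1]=5 → dur=5, Σ=19 | A=load:t2 B=compute:t1 [tied]
step 3: L[3]=8 C[2]=6 → dur=8, Σ=27 | A=compute:t2 B=load:t3 [load-bound]
step 4: L[4]=5 C[3]=6 → dur=6, Σ=33 | A=load:t4 B=compute:t3 [compute-bound]
step 5: C[4]=2 → dur=2, Σ=35 | A=compute:t4 B=idle [compute-only]

end_cycle[2] = 19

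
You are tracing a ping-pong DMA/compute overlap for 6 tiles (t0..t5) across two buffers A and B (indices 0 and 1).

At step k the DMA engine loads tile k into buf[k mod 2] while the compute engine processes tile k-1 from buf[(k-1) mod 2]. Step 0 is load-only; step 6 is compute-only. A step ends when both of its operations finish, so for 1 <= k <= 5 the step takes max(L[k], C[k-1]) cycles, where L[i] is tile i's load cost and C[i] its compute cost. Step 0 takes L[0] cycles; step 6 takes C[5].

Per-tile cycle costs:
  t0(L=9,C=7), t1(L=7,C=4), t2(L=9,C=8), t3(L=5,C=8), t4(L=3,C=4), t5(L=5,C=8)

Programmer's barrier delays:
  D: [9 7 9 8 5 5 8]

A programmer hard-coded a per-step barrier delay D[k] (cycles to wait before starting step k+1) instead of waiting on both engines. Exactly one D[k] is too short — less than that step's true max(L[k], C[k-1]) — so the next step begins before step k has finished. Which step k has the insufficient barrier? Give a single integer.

k=0 barrier L[0]=9→9c, D[0]=9 ok
k=1 barrier max(L[1]=7,C[0]=7)→7c, D[1]=7 ok
k=2 barrier max(L[2]=9,C[1]=4)→9c, D[2]=9 ok
k=3 barrier max(L[3]=5,C[2]=8)→8c, D[3]=8 ok
k=4 barrier max(L[4]=3,C[3]=8)→8c, D[4]=5 SHORT
k=5 barrier max(L[5]=5,C[4]=4)→5c, D[5]=5 ok
k=6 barrier C[5]=8→8c, D[6]=8 ok

hazard at step 4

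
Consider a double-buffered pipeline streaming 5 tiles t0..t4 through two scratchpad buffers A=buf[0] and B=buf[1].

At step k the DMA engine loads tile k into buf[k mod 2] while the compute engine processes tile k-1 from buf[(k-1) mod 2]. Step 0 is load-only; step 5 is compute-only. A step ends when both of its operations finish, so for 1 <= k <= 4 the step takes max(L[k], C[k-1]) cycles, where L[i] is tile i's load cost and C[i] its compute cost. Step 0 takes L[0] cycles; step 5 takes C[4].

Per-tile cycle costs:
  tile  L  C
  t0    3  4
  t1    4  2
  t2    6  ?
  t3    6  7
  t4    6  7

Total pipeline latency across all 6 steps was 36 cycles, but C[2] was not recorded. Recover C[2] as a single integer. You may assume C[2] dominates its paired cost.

step 0 = dur = L[0]=3 = 3
step 1 = dur = max(L[1]=4, C[0]=4) = 4
step 2 = dur = max(L[2]=6, C[1]=2) = 6
step 3 = dur = max(L[3]=6, C[2]=?) = C[2]  (unknown; binding)
step 4 = dur = max(L[4]=6, C[3]=7) = 7
step 5 = dur = C[4]=7 = 7
sum of known step durations = 27
dur[3] = total - known = 36 - 27 = 9
C[2] is the binding max in step 3, so C[2] = dur[3] = 9

C[2] = 9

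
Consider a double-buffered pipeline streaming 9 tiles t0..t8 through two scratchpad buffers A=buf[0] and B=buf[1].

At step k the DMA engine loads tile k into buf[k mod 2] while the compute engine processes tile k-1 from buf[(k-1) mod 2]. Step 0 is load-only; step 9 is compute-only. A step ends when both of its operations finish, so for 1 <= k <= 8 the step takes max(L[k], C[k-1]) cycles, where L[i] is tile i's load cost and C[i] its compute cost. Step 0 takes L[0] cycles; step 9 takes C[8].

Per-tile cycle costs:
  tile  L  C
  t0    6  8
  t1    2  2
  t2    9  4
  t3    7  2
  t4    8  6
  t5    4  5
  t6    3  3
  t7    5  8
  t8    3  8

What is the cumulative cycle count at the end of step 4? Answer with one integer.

step 0: L[0]=6 → dur=6, Σ=6 | A=load:t0 B=idle [load-only]
step 1: L[1]=2 C[0]=8 → dur=8, Σ=14 | A=compute:t0 B=load:t1 [compute-bound]
step 2: L[2]=9 C[1]=2 → dur=9, Σ=23 | A=load:t2 B=compute:t1 [load-bound]
step 3: L[3]=7 C[2]=4 → dur=7, Σ=30 | A=compute:t2 B=load:t3 [load-bound]
step 4: L[4]=8 C[3]=2 → dur=8, Σ=38 | A=load:t4 B=compute:t3 [load-bound]
step 5: L[5]=4 C[4]=6 → dur=6, Σ=44 | A=compute:t4 B=load:t5 [compute-bound]
step 6: L[6]=3 C[5]=5 → dur=5, Σ=49 | A=load:t6 B=compute:t5 [compute-bound]
step 7: L[7]=5 C[6]=3 → dur=5, Σ=54 | A=compute:t6 B=load:t7 [load-bound]
step 8: L[8]=3 C[7]=8 → dur=8, Σ=62 | A=load:t8 B=compute:t7 [compute-bound]
step 9: C[8]=8 → dur=8, Σ=70 | A=compute:t8 B=idle [compute-only]

end_cycle[4] = 38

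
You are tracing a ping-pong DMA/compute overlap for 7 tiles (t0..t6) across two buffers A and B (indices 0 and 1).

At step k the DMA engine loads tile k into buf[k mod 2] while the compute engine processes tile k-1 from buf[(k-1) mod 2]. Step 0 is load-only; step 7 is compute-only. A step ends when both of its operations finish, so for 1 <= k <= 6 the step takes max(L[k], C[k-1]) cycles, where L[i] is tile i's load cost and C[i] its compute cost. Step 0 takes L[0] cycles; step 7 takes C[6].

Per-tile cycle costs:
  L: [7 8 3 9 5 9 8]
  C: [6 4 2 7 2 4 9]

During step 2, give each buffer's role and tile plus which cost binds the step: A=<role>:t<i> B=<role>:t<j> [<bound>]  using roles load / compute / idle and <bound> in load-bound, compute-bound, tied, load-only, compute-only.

  0. 7=7c; end=7; A:t0 B:-
  1. max(8,6)=8c; end=15; A:t0 B:t1
  2. max(3,4)=4c; end=19; A:t2 B:t1
  3. max(9,2)=9c; end=28; A:t2 B:t3
  4. max(5,7)=7c; end=35; A:t4 B:t3
  5. max(9,2)=9c; end=44; A:t4 B:t5
  6. max(8,4)=8c; end=52; A:t6 B:t5
  7. 9=9c; end=61; A:t6 B:t5

step 2: A=load:t2 B=compute:t1 [compute-bound]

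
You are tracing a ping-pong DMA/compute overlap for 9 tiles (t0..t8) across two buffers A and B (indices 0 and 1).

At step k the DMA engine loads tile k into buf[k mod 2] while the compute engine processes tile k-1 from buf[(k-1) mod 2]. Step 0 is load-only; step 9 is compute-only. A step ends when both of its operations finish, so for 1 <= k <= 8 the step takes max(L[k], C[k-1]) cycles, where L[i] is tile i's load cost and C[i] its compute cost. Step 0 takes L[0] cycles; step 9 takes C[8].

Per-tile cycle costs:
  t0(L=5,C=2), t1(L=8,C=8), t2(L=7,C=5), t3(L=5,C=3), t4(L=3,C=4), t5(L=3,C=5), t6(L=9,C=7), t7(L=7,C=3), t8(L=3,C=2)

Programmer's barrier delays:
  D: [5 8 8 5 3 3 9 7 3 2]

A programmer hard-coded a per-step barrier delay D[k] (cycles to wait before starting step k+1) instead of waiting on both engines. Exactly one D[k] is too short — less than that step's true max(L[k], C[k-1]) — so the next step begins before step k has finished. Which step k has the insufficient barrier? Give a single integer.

hazard at step 5

step 0: need L[0]=5 = 5; D[0]=5 ok
step 1: need max(L[1]=8,C[0]=2) = 8; D[1]=8 ok
step 2: need max(L[2]=7,C[1]=8) = 8; D[2]=8 ok
step 3: need max(L[3]=5,C[2]=5) = 5; D[3]=5 ok
step 4: need max(L[4]=3,C[3]=3) = 3; D[4]=3 ok
step 5: need max(L[5]=3,C[4]=4) = 4; D[5]=3 SHORT
step 6: need max(L[6]=9,C[5]=5) = 9; D[6]=9 ok
step 7: need max(L[7]=7,C[6]=7) = 7; D[7]=7 ok
step 8: need max(L[8]=3,C[7]=3) = 3; D[8]=3 ok
step 9: need C[8]=2 = 2; D[9]=2 ok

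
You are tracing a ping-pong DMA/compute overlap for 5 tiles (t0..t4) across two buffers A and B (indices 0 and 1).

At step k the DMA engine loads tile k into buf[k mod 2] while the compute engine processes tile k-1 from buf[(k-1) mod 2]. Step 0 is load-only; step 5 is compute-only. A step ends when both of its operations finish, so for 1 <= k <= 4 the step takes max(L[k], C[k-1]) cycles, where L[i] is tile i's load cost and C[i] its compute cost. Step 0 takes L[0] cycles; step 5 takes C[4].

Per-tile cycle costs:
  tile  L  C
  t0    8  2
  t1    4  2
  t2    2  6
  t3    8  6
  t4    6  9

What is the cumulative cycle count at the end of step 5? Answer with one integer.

end_cycle[5] = 37

[0] DMA t0→A (8c) ∥ CU idle ⇒ 8c, clock 8
[1] DMA t1→B (4c) ∥ CU A:t0 (2c) ⇒ 4c, clock 12
[2] DMA t2→A (2c) ∥ CU B:t1 (2c) ⇒ 2c, clock 14
[3] DMA t3→B (8c) ∥ CU A:t2 (6c) ⇒ 8c, clock 22
[4] DMA t4→A (6c) ∥ CU B:t3 (6c) ⇒ 6c, clock 28
[5] DMA idle ∥ CU A:t4 (9c) ⇒ 9c, clock 37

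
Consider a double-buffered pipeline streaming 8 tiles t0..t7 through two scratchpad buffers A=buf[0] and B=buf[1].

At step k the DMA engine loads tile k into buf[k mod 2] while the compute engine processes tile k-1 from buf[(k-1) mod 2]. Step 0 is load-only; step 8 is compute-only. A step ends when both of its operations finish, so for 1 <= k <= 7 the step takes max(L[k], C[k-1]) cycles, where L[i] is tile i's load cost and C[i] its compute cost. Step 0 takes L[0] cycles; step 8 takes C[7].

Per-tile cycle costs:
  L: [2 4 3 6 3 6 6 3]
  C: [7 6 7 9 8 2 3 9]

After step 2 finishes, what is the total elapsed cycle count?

end_cycle[2] = 15

[0] DMA t0→A (2c) ∥ CU idle ⇒ 2c, clock 2
[1] DMA t1→B (4c) ∥ CU A:t0 (7c) ⇒ 7c, clock 9
[2] DMA t2→A (3c) ∥ CU B:t1 (6c) ⇒ 6c, clock 15
[3] DMA t3→B (6c) ∥ CU A:t2 (7c) ⇒ 7c, clock 22
[4] DMA t4→A (3c) ∥ CU B:t3 (9c) ⇒ 9c, clock 31
[5] DMA t5→B (6c) ∥ CU A:t4 (8c) ⇒ 8c, clock 39
[6] DMA t6→A (6c) ∥ CU B:t5 (2c) ⇒ 6c, clock 45
[7] DMA t7→B (3c) ∥ CU A:t6 (3c) ⇒ 3c, clock 48
[8] DMA idle ∥ CU B:t7 (9c) ⇒ 9c, clock 57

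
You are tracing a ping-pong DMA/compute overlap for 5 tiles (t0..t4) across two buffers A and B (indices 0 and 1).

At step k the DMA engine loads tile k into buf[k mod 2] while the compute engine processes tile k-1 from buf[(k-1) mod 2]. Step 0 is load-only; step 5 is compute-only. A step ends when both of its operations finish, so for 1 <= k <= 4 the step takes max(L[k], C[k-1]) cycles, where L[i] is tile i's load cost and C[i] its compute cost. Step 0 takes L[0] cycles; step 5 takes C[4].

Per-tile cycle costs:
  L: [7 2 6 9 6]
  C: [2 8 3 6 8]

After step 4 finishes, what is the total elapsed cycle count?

  0. 7=7c; end=7; A:t0 B:-
  1. max(2,2)=2c; end=9; A:t0 B:t1
  2. max(6,8)=8c; end=17; A:t2 B:t1
  3. max(9,3)=9c; end=26; A:t2 B:t3
  4. max(6,6)=6c; end=32; A:t4 B:t3
  5. 8=8c; end=40; A:t4 B:t3

end_cycle[4] = 32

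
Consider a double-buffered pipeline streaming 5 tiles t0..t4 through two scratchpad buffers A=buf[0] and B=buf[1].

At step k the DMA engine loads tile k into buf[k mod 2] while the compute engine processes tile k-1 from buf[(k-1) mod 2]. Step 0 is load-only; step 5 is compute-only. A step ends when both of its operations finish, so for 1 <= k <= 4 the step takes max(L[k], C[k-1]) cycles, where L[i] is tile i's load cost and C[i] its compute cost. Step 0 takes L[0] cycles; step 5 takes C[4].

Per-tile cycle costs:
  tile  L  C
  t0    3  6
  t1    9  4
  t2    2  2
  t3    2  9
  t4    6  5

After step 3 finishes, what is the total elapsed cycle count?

end_cycle[3] = 18

step 0: L[0]=3 → dur=3, Σ=3 | A=load:t0 B=idle [load-only]
step 1: L[1]=9 C[0]=6 → dur=9, Σ=12 | A=compute:t0 B=load:t1 [load-bound]
step 2: L[2]=2 C[1]=4 → dur=4, Σ=16 | A=load:t2 B=compute:t1 [compute-bound]
step 3: L[3]=2 C[2]=2 → dur=2, Σ=18 | A=compute:t2 B=load:t3 [tied]
step 4: L[4]=6 C[3]=9 → dur=9, Σ=27 | A=load:t4 B=compute:t3 [compute-bound]
step 5: C[4]=5 → dur=5, Σ=32 | A=compute:t4 B=idle [compute-only]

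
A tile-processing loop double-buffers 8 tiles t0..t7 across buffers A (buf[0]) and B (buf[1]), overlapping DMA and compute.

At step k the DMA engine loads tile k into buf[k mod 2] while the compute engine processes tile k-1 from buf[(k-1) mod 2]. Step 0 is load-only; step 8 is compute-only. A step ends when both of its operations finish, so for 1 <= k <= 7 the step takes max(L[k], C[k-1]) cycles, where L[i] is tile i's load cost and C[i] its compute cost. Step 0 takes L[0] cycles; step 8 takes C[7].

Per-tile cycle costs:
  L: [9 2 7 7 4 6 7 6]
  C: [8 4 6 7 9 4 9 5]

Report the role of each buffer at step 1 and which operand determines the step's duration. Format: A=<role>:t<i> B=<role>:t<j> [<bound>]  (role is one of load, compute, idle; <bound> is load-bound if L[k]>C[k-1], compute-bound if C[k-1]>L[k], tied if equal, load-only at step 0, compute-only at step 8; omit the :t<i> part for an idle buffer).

step 1: A=compute:t0 B=load:t1 [compute-bound]

  0. 9=9c; end=9; A:t0 B:-
  1. max(2,8)=8c; end=17; A:t0 B:t1
  2. max(7,4)=7c; end=24; A:t2 B:t1
  3. max(7,6)=7c; end=31; A:t2 B:t3
  4. max(4,7)=7c; end=38; A:t4 B:t3
  5. max(6,9)=9c; end=47; A:t4 B:t5
  6. max(7,4)=7c; end=54; A:t6 B:t5
  7. max(6,9)=9c; end=63; A:t6 B:t7
  8. 5=5c; end=68; A:t6 B:t7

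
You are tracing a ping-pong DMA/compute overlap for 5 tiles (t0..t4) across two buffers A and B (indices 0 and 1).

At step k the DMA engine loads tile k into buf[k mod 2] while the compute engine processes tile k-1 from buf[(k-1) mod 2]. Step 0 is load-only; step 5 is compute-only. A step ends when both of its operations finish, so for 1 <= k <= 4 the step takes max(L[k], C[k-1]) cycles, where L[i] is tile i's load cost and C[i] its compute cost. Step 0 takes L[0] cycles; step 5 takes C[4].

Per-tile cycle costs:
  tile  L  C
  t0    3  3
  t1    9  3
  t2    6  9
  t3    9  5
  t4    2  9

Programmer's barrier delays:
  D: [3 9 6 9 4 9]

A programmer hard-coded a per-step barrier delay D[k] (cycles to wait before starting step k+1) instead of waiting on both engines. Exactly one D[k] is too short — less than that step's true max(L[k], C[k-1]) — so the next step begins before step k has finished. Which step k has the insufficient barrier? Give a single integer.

k=0 barrier L[0]=3→3c, D[0]=3 ok
k=1 barrier max(L[1]=9,C[0]=3)→9c, D[1]=9 ok
k=2 barrier max(L[2]=6,C[1]=3)→6c, D[2]=6 ok
k=3 barrier max(L[3]=9,C[2]=9)→9c, D[3]=9 ok
k=4 barrier max(L[4]=2,C[3]=5)→5c, D[4]=4 SHORT
k=5 barrier C[4]=9→9c, D[5]=9 ok

hazard at step 4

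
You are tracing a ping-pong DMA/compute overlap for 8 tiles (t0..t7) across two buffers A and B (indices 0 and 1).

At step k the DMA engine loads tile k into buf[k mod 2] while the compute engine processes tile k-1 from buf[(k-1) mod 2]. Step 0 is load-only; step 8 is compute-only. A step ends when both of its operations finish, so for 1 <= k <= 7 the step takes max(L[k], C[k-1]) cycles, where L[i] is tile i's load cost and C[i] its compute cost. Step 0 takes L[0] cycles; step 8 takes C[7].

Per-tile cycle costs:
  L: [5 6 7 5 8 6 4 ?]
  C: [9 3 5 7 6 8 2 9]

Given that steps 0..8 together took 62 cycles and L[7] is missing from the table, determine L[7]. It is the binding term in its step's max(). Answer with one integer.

L[7] = 5

step 0 = dur = L[0]=5 = 5
step 1 = dur = max(L[1]=6, C[0]=9) = 9
step 2 = dur = max(L[2]=7, C[1]=3) = 7
step 3 = dur = max(L[3]=5, C[2]=5) = 5
step 4 = dur = max(L[4]=8, C[3]=7) = 8
step 5 = dur = max(L[5]=6, C[4]=6) = 6
step 6 = dur = max(L[6]=4, C[5]=8) = 8
step 7 = dur = max(L[7]=?, C[6]=2) = L[7]  (unknown; binding)
step 8 = dur = C[7]=9 = 9
sum of known step durations = 57
dur[7] = total - known = 62 - 57 = 5
L[7] is the binding max in step 7, so L[7] = dur[7] = 5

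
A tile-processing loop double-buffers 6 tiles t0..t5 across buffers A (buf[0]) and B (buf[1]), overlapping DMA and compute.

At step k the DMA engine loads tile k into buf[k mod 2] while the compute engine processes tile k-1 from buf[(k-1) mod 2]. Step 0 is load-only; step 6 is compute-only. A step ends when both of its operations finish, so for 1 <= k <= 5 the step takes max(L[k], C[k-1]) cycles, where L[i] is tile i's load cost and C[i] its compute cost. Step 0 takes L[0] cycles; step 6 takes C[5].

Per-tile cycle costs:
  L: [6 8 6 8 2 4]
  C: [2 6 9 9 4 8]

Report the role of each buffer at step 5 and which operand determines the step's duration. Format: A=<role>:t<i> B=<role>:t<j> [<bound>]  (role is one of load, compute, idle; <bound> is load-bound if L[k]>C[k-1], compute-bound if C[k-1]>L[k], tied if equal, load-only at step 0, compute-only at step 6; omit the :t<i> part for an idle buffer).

k=0 load=t0/6c comp=- wait=6 total=6
k=1 load=t1/8c comp=t0/2c wait=8 total=14
k=2 load=t2/6c comp=t1/6c wait=6 total=20
k=3 load=t3/8c comp=t2/9c wait=9 total=29
k=4 load=t4/2c comp=t3/9c wait=9 total=38
k=5 load=t5/4c comp=t4/4c wait=4 total=42
k=6 load=- comp=t5/8c wait=8 total=50

step 5: A=compute:t4 B=load:t5 [tied]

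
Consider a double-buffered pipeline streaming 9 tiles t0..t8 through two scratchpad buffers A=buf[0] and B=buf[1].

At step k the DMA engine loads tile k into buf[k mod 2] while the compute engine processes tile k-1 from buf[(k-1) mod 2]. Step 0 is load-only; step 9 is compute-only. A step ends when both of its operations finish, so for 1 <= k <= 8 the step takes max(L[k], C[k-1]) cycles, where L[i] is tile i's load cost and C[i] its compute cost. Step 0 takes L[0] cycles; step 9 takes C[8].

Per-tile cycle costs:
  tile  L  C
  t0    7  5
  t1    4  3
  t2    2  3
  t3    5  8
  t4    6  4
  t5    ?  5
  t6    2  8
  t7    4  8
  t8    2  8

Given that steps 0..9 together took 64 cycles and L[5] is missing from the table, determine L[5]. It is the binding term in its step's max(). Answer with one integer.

L[5] = 7

step 0 | dur = L[0]=7 = 7
step 1 | dur = max(L[1]=4, C[0]=5) = 5
step 2 | dur = max(L[2]=2, C[1]=3) = 3
step 3 | dur = max(L[3]=5, C[2]=3) = 5
step 4 | dur = max(L[4]=6, C[3]=8) = 8
step 5 | dur = max(L[5]=?, C[4]=4) = L[5]  (unknown; binding)
step 6 | dur = max(L[6]=2, C[5]=5) = 5
step 7 | dur = max(L[7]=4, C[6]=8) = 8
step 8 | dur = max(L[8]=2, C[7]=8) = 8
step 9 | dur = C[8]=8 = 8
sum of known step durations = 57
dur[5] = total - known = 64 - 57 = 7
L[5] is the binding max in step 5, so L[5] = dur[5] = 7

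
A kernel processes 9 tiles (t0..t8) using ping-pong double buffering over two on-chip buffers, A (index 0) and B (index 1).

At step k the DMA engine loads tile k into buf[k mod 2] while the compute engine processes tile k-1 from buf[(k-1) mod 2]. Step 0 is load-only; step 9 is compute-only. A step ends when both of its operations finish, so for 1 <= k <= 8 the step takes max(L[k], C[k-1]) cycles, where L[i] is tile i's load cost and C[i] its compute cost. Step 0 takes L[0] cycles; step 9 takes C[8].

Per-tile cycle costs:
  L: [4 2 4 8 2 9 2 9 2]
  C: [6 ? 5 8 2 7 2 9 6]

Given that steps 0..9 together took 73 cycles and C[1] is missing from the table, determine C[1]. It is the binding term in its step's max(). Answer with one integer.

step 0 → dur = L[0]=4 = 4
step 1 → dur = max(L[1]=2, C[0]=6) = 6
step 2 → dur = max(L[2]=4, C[1]=?) = C[1]  (unknown; binding)
step 3 → dur = max(L[3]=8, C[2]=5) = 8
step 4 → dur = max(L[4]=2, C[3]=8) = 8
step 5 → dur = max(L[5]=9, C[4]=2) = 9
step 6 → dur = max(L[6]=2, C[5]=7) = 7
step 7 → dur = max(L[7]=9, C[6]=2) = 9
step 8 → dur = max(L[8]=2, C[7]=9) = 9
step 9 → dur = C[8]=6 = 6
sum of known step durations = 66
dur[2] = total - known = 73 - 66 = 7
C[1] is the binding max in step 2, so C[1] = dur[2] = 7

C[1] = 7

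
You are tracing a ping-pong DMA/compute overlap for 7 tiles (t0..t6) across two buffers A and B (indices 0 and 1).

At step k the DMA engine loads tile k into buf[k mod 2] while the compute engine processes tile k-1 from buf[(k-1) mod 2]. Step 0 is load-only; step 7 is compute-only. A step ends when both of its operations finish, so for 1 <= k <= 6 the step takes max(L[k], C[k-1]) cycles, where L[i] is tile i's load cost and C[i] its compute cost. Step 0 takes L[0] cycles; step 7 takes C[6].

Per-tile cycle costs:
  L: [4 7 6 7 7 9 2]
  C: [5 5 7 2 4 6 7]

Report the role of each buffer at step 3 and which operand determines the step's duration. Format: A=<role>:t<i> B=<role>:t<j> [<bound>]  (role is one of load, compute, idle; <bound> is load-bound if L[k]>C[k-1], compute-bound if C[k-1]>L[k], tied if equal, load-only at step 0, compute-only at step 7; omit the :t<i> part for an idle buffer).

step 3: A=compute:t2 B=load:t3 [tied]

[0] DMA t0→A (4c) ∥ CU idle ⇒ 4c, clock 4
[1] DMA t1→B (7c) ∥ CU A:t0 (5c) ⇒ 7c, clock 11
[2] DMA t2→A (6c) ∥ CU B:t1 (5c) ⇒ 6c, clock 17
[3] DMA t3→B (7c) ∥ CU A:t2 (7c) ⇒ 7c, clock 24
[4] DMA t4→A (7c) ∥ CU B:t3 (2c) ⇒ 7c, clock 31
[5] DMA t5→B (9c) ∥ CU A:t4 (4c) ⇒ 9c, clock 40
[6] DMA t6→A (2c) ∥ CU B:t5 (6c) ⇒ 6c, clock 46
[7] DMA idle ∥ CU A:t6 (7c) ⇒ 7c, clock 53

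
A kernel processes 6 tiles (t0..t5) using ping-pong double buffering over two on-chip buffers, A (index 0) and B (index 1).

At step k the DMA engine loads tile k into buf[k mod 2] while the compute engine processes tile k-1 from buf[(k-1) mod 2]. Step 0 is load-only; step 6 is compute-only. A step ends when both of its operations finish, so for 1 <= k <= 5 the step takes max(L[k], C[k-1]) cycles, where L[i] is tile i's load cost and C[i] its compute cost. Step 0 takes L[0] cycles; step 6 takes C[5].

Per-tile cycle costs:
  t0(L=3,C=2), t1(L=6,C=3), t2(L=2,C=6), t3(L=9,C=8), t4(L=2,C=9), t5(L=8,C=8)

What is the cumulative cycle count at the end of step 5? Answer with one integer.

  0. 3=3c; end=3; A:t0 B:-
  1. max(6,2)=6c; end=9; A:t0 B:t1
  2. max(2,3)=3c; end=12; A:t2 B:t1
  3. max(9,6)=9c; end=21; A:t2 B:t3
  4. max(2,8)=8c; end=29; A:t4 B:t3
  5. max(8,9)=9c; end=38; A:t4 B:t5
  6. 8=8c; end=46; A:t4 B:t5

end_cycle[5] = 38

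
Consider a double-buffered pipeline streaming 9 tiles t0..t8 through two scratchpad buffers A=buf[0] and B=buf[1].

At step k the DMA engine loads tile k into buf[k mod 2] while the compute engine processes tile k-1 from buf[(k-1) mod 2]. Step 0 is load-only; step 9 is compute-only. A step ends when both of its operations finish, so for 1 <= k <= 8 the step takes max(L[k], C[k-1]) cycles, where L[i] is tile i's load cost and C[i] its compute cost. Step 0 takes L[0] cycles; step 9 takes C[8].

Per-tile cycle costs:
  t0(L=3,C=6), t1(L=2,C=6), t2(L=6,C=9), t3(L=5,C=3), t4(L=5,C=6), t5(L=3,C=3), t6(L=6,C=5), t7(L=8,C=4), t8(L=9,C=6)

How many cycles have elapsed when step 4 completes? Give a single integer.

end_cycle[4] = 29

step 0: L[0]=3 → dur=3, Σ=3 | A=load:t0 B=idle [load-only]
step 1: L[1]=2 C[0]=6 → dur=6, Σ=9 | A=compute:t0 B=load:t1 [compute-bound]
step 2: L[2]=6 C[1]=6 → dur=6, Σ=15 | A=load:t2 B=compute:t1 [tied]
step 3: L[3]=5 C[2]=9 → dur=9, Σ=24 | A=compute:t2 B=load:t3 [compute-bound]
step 4: L[4]=5 C[3]=3 → dur=5, Σ=29 | A=load:t4 B=compute:t3 [load-bound]
step 5: L[5]=3 C[4]=6 → dur=6, Σ=35 | A=compute:t4 B=load:t5 [compute-bound]
step 6: L[6]=6 C[5]=3 → dur=6, Σ=41 | A=load:t6 B=compute:t5 [load-bound]
step 7: L[7]=8 C[6]=5 → dur=8, Σ=49 | A=compute:t6 B=load:t7 [load-bound]
step 8: L[8]=9 C[7]=4 → dur=9, Σ=58 | A=load:t8 B=compute:t7 [load-bound]
step 9: C[8]=6 → dur=6, Σ=64 | A=compute:t8 B=idle [compute-only]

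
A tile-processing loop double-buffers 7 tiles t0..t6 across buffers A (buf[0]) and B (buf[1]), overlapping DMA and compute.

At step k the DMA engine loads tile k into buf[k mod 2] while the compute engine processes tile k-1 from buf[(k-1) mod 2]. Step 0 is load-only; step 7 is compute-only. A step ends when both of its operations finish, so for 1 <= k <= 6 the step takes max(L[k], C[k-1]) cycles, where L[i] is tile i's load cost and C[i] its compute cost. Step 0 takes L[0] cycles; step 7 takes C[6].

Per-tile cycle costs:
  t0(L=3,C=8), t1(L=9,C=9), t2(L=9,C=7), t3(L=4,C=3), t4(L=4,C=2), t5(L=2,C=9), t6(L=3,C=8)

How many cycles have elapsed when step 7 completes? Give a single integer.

[0] DMA t0→A (3c) ∥ CU idle ⇒ 3c, clock 3
[1] DMA t1→B (9c) ∥ CU A:t0 (8c) ⇒ 9c, clock 12
[2] DMA t2→A (9c) ∥ CU B:t1 (9c) ⇒ 9c, clock 21
[3] DMA t3→B (4c) ∥ CU A:t2 (7c) ⇒ 7c, clock 28
[4] DMA t4→A (4c) ∥ CU B:t3 (3c) ⇒ 4c, clock 32
[5] DMA t5→B (2c) ∥ CU A:t4 (2c) ⇒ 2c, clock 34
[6] DMA t6→A (3c) ∥ CU B:t5 (9c) ⇒ 9c, clock 43
[7] DMA idle ∥ CU A:t6 (8c) ⇒ 8c, clock 51

end_cycle[7] = 51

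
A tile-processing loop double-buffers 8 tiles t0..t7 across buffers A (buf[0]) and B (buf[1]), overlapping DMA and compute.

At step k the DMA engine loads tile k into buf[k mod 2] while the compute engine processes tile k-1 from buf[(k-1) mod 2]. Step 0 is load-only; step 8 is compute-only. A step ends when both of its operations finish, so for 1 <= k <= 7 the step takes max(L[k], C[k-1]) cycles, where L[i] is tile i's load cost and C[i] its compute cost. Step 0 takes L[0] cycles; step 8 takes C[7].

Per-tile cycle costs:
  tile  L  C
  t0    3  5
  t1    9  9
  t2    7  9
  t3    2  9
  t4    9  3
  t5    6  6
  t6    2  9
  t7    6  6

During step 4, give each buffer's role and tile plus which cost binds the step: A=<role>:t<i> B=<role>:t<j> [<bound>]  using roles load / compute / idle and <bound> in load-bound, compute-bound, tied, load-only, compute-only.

k=0 load=t0/3c comp=- wait=3 total=3
k=1 load=t1/9c comp=t0/5c wait=9 total=12
k=2 load=t2/7c comp=t1/9c wait=9 total=21
k=3 load=t3/2c comp=t2/9c wait=9 total=30
k=4 load=t4/9c comp=t3/9c wait=9 total=39
k=5 load=t5/6c comp=t4/3c wait=6 total=45
k=6 load=t6/2c comp=t5/6c wait=6 total=51
k=7 load=t7/6c comp=t6/9c wait=9 total=60
k=8 load=- comp=t7/6c wait=6 total=66

step 4: A=load:t4 B=compute:t3 [tied]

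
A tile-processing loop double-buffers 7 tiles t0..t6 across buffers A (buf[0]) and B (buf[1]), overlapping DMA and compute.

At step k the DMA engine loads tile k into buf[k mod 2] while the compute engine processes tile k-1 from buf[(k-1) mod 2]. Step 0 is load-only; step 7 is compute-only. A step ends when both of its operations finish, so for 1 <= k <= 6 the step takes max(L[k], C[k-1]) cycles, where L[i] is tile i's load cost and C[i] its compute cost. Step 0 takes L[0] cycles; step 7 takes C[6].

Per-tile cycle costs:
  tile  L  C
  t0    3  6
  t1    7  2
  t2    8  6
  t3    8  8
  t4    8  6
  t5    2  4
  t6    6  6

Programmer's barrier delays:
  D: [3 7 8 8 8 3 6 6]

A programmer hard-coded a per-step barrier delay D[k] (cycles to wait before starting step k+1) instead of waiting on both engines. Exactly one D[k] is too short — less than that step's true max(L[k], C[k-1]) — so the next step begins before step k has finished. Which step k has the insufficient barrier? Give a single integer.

hazard at step 5

[0] required=L[0]=3=3 vs D=3 ok
[1] required=max(L[1]=7,C[0]=6)=7 vs D=7 ok
[2] required=max(L[2]=8,C[1]=2)=8 vs D=8 ok
[3] required=max(L[3]=8,C[2]=6)=8 vs D=8 ok
[4] required=max(L[4]=8,C[3]=8)=8 vs D=8 ok
[5] required=max(L[5]=2,C[4]=6)=6 vs D=3 SHORT
[6] required=max(L[6]=6,C[5]=4)=6 vs D=6 ok
[7] required=C[6]=6=6 vs D=6 ok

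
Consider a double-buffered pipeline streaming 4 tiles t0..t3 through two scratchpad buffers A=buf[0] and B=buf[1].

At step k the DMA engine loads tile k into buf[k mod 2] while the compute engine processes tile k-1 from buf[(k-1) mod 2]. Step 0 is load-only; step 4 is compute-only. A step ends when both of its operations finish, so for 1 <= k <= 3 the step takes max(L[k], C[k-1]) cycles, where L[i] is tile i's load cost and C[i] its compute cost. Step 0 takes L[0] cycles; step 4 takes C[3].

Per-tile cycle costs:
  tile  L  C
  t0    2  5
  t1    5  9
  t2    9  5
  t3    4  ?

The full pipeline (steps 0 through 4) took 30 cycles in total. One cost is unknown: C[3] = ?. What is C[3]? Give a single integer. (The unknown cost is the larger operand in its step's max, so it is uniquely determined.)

C[3] = 9

step 0: dur = L[0]=2 = 2
step 1: dur = max(L[1]=5, C[0]=5) = 5
step 2: dur = max(L[2]=9, C[1]=9) = 9
step 3: dur = max(L[3]=4, C[2]=5) = 5
step 4: dur = C[3]=? = C[3]  (unknown; binding)
sum of known step durations = 21
dur[4] = total - known = 30 - 21 = 9
C[3] is the binding max in step 4, so C[3] = dur[4] = 9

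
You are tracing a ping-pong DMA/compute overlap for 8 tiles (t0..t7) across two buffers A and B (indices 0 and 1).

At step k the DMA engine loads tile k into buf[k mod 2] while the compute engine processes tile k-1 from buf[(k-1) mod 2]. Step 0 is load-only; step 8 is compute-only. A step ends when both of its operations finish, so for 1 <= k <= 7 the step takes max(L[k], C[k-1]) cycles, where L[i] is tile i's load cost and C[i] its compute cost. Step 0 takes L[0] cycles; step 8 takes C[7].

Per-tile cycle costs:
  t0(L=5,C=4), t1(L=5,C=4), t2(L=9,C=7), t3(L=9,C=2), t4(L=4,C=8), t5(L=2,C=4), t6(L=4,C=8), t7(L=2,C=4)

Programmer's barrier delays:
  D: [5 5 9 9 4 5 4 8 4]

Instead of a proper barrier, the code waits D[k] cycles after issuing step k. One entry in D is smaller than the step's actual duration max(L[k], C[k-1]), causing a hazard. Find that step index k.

step 0: need L[0]=5 = 5; D[0]=5 ok
step 1: need max(L[1]=5,C[0]=4) = 5; D[1]=5 ok
step 2: need max(L[2]=9,C[1]=4) = 9; D[2]=9 ok
step 3: need max(L[3]=9,C[2]=7) = 9; D[3]=9 ok
step 4: need max(L[4]=4,C[3]=2) = 4; D[4]=4 ok
step 5: need max(L[5]=2,C[4]=8) = 8; D[5]=5 SHORT
step 6: need max(L[6]=4,C[5]=4) = 4; D[6]=4 ok
step 7: need max(L[7]=2,C[6]=8) = 8; D[7]=8 ok
step 8: need C[7]=4 = 4; D[8]=4 ok

hazard at step 5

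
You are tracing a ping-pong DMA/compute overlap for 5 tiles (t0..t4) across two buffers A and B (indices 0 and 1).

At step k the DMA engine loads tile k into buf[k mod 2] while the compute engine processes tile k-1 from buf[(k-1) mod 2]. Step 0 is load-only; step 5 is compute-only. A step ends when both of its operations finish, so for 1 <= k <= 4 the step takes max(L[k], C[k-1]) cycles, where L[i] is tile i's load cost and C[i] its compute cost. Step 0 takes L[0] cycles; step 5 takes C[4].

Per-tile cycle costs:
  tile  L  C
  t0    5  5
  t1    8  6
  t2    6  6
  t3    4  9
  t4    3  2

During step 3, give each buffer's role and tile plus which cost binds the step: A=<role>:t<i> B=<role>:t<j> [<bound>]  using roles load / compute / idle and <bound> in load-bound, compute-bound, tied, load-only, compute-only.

k=0 load=t0/5c comp=- wait=5 total=5
k=1 load=t1/8c comp=t0/5c wait=8 total=13
k=2 load=t2/6c comp=t1/6c wait=6 total=19
k=3 load=t3/4c comp=t2/6c wait=6 total=25
k=4 load=t4/3c comp=t3/9c wait=9 total=34
k=5 load=- comp=t4/2c wait=2 total=36

step 3: A=compute:t2 B=load:t3 [compute-bound]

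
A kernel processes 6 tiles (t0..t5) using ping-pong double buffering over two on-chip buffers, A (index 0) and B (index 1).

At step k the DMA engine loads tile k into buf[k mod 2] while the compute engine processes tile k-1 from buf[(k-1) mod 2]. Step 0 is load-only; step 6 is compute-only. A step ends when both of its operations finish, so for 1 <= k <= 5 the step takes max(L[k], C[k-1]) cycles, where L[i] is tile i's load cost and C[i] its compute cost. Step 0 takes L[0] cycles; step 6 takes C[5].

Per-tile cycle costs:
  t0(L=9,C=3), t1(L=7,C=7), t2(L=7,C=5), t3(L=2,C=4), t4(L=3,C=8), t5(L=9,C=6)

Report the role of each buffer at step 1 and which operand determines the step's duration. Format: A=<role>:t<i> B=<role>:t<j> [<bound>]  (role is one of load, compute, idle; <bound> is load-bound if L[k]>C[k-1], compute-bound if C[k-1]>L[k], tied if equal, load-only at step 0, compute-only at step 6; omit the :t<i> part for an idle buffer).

step 1: A=compute:t0 B=load:t1 [load-bound]

k=0 load=t0/9c comp=- wait=9 total=9
k=1 load=t1/7c comp=t0/3c wait=7 total=16
k=2 load=t2/7c comp=t1/7c wait=7 total=23
k=3 load=t3/2c comp=t2/5c wait=5 total=28
k=4 load=t4/3c comp=t3/4c wait=4 total=32
k=5 load=t5/9c comp=t4/8c wait=9 total=41
k=6 load=- comp=t5/6c wait=6 total=47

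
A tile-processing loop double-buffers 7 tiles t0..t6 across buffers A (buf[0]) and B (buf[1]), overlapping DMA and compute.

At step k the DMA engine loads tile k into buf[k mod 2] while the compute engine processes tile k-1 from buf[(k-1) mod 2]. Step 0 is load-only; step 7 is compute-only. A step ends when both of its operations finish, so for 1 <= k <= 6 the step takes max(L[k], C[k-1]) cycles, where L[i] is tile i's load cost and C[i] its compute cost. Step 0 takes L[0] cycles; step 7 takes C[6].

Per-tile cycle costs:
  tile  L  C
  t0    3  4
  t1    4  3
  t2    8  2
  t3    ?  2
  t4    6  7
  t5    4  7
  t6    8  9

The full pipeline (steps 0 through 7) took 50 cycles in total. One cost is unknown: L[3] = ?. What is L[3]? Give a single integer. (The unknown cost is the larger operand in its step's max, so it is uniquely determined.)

step 0 → dur = L[0]=3 = 3
step 1 → dur = max(L[1]=4, C[0]=4) = 4
step 2 → dur = max(L[2]=8, C[1]=3) = 8
step 3 → dur = max(L[3]=?, C[2]=2) = L[3]  (unknown; binding)
step 4 → dur = max(L[4]=6, C[3]=2) = 6
step 5 → dur = max(L[5]=4, C[4]=7) = 7
step 6 → dur = max(L[6]=8, C[5]=7) = 8
step 7 → dur = C[6]=9 = 9
sum of known step durations = 45
dur[3] = total - known = 50 - 45 = 5
L[3] is the binding max in step 3, so L[3] = dur[3] = 5

L[3] = 5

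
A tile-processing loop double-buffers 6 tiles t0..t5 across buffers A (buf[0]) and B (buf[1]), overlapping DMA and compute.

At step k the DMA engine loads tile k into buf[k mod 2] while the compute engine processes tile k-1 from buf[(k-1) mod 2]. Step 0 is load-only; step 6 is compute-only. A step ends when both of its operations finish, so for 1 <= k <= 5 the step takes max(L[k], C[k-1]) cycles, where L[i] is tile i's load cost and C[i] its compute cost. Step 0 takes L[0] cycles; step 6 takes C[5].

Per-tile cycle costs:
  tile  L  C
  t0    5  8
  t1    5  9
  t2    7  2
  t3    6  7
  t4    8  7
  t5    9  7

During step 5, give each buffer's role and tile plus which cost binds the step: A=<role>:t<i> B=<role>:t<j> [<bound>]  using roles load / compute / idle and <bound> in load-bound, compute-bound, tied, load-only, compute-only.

  0. 5=5c; end=5; A:t0 B:-
  1. max(5,8)=8c; end=13; A:t0 B:t1
  2. max(7,9)=9c; end=22; A:t2 B:t1
  3. max(6,2)=6c; end=28; A:t2 B:t3
  4. max(8,7)=8c; end=36; A:t4 B:t3
  5. max(9,7)=9c; end=45; A:t4 B:t5
  6. 7=7c; end=52; A:t4 B:t5

step 5: A=compute:t4 B=load:t5 [load-bound]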